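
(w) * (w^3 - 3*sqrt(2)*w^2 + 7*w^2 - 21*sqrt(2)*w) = w^4 - 3*sqrt(2)*w^3 + 7*w^3 - 21*sqrt(2)*w^2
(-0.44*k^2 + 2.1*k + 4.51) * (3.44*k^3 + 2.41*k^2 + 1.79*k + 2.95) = -1.5136*k^5 + 6.1636*k^4 + 19.7878*k^3 + 13.3301*k^2 + 14.2679*k + 13.3045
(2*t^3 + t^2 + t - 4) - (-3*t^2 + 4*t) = 2*t^3 + 4*t^2 - 3*t - 4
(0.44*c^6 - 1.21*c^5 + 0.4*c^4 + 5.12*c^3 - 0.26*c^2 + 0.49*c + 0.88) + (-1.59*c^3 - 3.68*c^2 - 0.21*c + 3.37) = 0.44*c^6 - 1.21*c^5 + 0.4*c^4 + 3.53*c^3 - 3.94*c^2 + 0.28*c + 4.25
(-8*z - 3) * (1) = -8*z - 3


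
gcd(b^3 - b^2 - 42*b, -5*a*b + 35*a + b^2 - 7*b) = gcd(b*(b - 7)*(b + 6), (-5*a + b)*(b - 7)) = b - 7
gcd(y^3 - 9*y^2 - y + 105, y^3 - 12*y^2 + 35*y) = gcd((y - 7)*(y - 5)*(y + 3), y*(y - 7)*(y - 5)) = y^2 - 12*y + 35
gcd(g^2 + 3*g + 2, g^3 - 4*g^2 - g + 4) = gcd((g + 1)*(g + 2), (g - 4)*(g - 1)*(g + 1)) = g + 1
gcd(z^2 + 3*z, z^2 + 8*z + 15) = z + 3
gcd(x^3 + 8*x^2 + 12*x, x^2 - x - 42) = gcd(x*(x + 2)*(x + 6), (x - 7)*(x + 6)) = x + 6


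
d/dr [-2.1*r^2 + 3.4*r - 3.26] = 3.4 - 4.2*r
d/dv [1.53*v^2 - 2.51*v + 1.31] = 3.06*v - 2.51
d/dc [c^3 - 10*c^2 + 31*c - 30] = 3*c^2 - 20*c + 31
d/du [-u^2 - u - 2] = -2*u - 1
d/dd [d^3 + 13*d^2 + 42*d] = 3*d^2 + 26*d + 42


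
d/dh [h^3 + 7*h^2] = h*(3*h + 14)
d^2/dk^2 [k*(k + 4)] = 2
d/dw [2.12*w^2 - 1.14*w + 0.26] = 4.24*w - 1.14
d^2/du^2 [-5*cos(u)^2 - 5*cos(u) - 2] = 5*cos(u) + 10*cos(2*u)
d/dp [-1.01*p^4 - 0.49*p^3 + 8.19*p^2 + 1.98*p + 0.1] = -4.04*p^3 - 1.47*p^2 + 16.38*p + 1.98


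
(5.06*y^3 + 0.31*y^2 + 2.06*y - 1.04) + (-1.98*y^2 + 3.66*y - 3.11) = 5.06*y^3 - 1.67*y^2 + 5.72*y - 4.15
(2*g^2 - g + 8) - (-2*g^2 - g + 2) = 4*g^2 + 6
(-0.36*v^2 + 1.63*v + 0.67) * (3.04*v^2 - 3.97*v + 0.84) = -1.0944*v^4 + 6.3844*v^3 - 4.7367*v^2 - 1.2907*v + 0.5628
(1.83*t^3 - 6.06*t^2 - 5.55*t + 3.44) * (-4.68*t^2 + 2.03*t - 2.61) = -8.5644*t^5 + 32.0757*t^4 + 8.8959*t^3 - 11.5491*t^2 + 21.4687*t - 8.9784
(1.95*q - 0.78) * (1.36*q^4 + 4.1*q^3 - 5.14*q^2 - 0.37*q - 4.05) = 2.652*q^5 + 6.9342*q^4 - 13.221*q^3 + 3.2877*q^2 - 7.6089*q + 3.159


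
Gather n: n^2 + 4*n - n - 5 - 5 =n^2 + 3*n - 10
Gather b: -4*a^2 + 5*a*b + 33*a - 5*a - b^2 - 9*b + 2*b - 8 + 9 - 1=-4*a^2 + 28*a - b^2 + b*(5*a - 7)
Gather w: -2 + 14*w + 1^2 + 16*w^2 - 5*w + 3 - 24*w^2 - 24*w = -8*w^2 - 15*w + 2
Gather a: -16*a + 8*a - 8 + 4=-8*a - 4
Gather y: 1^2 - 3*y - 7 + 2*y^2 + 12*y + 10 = 2*y^2 + 9*y + 4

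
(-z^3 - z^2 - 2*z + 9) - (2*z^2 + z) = -z^3 - 3*z^2 - 3*z + 9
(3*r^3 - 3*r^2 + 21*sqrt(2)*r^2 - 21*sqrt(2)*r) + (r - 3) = 3*r^3 - 3*r^2 + 21*sqrt(2)*r^2 - 21*sqrt(2)*r + r - 3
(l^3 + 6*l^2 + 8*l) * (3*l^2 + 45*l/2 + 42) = 3*l^5 + 81*l^4/2 + 201*l^3 + 432*l^2 + 336*l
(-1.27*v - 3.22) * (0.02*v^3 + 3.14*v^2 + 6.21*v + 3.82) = -0.0254*v^4 - 4.0522*v^3 - 17.9975*v^2 - 24.8476*v - 12.3004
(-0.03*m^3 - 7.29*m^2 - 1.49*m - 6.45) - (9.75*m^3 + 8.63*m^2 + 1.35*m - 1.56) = -9.78*m^3 - 15.92*m^2 - 2.84*m - 4.89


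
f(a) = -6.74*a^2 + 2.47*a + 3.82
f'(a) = 2.47 - 13.48*a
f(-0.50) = 0.90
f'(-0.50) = 9.21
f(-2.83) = -57.15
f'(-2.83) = 40.62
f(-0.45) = 1.34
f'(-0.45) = 8.54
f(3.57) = -73.26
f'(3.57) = -45.65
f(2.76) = -40.71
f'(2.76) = -34.73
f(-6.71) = -316.22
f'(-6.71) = 92.92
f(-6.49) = -296.10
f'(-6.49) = 89.96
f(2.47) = -31.20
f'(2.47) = -30.83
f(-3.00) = -64.25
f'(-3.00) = 42.91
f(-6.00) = -253.64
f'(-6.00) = 83.35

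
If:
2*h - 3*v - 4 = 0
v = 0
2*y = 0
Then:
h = 2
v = 0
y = 0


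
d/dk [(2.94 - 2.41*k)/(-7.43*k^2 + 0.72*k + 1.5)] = (-17.9063*k^2 + 43.6884*k - 5.7318)/(55.2049*k^4 - 10.6992*k^3 - 21.7716*k^2 + 2.16*k + 2.25)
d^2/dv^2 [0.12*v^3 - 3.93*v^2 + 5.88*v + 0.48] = 0.72*v - 7.86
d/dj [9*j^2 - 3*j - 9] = 18*j - 3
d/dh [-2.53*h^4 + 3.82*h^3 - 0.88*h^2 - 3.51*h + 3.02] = -10.12*h^3 + 11.46*h^2 - 1.76*h - 3.51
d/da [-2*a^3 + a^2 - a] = -6*a^2 + 2*a - 1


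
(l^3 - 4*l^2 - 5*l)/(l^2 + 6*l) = (l^2 - 4*l - 5)/(l + 6)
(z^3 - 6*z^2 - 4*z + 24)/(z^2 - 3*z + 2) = (z^2 - 4*z - 12)/(z - 1)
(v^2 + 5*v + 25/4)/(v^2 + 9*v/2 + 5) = (v + 5/2)/(v + 2)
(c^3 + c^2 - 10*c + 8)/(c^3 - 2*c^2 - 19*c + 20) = (c - 2)/(c - 5)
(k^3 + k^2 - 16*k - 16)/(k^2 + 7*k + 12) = (k^2 - 3*k - 4)/(k + 3)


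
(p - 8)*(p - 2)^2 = p^3 - 12*p^2 + 36*p - 32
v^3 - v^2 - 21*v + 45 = (v - 3)^2*(v + 5)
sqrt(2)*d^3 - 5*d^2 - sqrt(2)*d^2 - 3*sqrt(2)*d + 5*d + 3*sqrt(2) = (d - 1)*(d - 3*sqrt(2))*(sqrt(2)*d + 1)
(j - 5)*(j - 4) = j^2 - 9*j + 20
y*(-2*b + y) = -2*b*y + y^2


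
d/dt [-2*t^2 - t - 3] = -4*t - 1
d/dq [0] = 0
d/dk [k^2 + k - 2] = 2*k + 1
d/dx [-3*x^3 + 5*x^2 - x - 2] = -9*x^2 + 10*x - 1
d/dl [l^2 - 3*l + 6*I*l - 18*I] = 2*l - 3 + 6*I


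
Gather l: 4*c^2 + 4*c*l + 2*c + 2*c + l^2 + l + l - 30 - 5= 4*c^2 + 4*c + l^2 + l*(4*c + 2) - 35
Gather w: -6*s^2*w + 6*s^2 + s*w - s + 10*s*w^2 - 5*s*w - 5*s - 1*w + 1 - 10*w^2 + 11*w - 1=6*s^2 - 6*s + w^2*(10*s - 10) + w*(-6*s^2 - 4*s + 10)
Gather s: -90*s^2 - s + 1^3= -90*s^2 - s + 1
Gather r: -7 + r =r - 7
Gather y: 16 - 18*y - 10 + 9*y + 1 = 7 - 9*y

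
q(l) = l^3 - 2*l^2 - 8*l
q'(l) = 3*l^2 - 4*l - 8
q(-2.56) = -9.40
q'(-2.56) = 21.90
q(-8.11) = -600.08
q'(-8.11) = 221.76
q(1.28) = -11.42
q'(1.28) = -8.20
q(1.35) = -11.98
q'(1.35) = -7.93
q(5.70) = 74.61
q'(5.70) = 66.67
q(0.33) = -2.82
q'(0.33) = -8.99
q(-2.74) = -13.67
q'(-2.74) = 25.48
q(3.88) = -2.74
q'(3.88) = 21.64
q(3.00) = -15.00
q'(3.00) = 7.00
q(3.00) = -15.00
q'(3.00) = 7.00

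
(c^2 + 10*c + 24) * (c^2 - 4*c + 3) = c^4 + 6*c^3 - 13*c^2 - 66*c + 72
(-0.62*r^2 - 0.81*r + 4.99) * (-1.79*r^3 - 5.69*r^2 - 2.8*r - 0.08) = 1.1098*r^5 + 4.9777*r^4 - 2.5872*r^3 - 26.0755*r^2 - 13.9072*r - 0.3992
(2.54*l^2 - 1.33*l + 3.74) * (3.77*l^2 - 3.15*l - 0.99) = 9.5758*l^4 - 13.0151*l^3 + 15.7747*l^2 - 10.4643*l - 3.7026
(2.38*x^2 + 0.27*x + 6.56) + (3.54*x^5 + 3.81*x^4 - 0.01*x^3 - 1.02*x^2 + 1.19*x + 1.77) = 3.54*x^5 + 3.81*x^4 - 0.01*x^3 + 1.36*x^2 + 1.46*x + 8.33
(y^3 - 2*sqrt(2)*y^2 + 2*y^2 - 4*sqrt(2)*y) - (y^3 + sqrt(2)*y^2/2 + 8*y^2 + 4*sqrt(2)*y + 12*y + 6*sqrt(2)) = -6*y^2 - 5*sqrt(2)*y^2/2 - 12*y - 8*sqrt(2)*y - 6*sqrt(2)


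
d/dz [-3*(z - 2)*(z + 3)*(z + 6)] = 3*z*(-3*z - 14)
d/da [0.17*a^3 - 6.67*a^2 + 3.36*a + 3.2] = 0.51*a^2 - 13.34*a + 3.36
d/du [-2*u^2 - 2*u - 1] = -4*u - 2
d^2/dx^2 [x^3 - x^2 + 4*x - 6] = 6*x - 2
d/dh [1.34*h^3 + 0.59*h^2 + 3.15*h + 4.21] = 4.02*h^2 + 1.18*h + 3.15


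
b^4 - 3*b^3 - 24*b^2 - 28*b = b*(b - 7)*(b + 2)^2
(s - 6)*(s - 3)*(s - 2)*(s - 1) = s^4 - 12*s^3 + 47*s^2 - 72*s + 36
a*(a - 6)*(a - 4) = a^3 - 10*a^2 + 24*a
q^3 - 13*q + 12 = (q - 3)*(q - 1)*(q + 4)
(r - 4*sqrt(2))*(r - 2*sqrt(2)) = r^2 - 6*sqrt(2)*r + 16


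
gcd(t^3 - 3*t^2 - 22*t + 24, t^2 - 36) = t - 6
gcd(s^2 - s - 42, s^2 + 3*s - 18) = s + 6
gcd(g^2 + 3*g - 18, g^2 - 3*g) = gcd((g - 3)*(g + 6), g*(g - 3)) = g - 3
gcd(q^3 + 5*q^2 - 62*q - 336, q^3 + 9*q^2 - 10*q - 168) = q^2 + 13*q + 42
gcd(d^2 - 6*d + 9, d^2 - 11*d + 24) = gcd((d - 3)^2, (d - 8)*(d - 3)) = d - 3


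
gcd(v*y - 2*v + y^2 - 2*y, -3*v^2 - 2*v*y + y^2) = v + y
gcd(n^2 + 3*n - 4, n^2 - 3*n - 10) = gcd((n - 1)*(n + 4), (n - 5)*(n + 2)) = 1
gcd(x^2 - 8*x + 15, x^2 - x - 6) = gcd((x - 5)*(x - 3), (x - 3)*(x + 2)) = x - 3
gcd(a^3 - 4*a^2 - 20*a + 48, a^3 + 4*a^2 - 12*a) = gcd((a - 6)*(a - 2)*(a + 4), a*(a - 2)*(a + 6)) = a - 2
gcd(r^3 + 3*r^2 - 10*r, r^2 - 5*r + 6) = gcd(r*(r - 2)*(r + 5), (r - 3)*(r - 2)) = r - 2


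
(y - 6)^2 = y^2 - 12*y + 36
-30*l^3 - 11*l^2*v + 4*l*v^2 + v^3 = (-3*l + v)*(2*l + v)*(5*l + v)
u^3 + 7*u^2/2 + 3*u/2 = u*(u + 1/2)*(u + 3)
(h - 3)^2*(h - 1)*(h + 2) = h^4 - 5*h^3 + h^2 + 21*h - 18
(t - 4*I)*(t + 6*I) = t^2 + 2*I*t + 24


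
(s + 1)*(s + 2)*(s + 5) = s^3 + 8*s^2 + 17*s + 10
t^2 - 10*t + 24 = (t - 6)*(t - 4)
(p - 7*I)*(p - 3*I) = p^2 - 10*I*p - 21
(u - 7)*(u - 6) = u^2 - 13*u + 42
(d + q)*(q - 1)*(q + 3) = d*q^2 + 2*d*q - 3*d + q^3 + 2*q^2 - 3*q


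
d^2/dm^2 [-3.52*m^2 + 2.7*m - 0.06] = -7.04000000000000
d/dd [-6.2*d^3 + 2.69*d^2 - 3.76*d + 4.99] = -18.6*d^2 + 5.38*d - 3.76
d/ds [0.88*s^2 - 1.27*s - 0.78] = 1.76*s - 1.27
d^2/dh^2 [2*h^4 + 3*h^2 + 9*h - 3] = 24*h^2 + 6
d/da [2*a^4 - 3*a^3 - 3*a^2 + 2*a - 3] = 8*a^3 - 9*a^2 - 6*a + 2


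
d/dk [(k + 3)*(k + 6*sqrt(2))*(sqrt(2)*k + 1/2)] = 3*sqrt(2)*k^2 + 6*sqrt(2)*k + 25*k + 3*sqrt(2) + 75/2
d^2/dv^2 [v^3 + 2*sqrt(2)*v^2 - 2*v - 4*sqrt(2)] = 6*v + 4*sqrt(2)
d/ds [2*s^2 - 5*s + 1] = 4*s - 5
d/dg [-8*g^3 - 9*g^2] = 6*g*(-4*g - 3)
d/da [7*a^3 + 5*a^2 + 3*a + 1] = 21*a^2 + 10*a + 3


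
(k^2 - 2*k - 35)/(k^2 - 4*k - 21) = (k + 5)/(k + 3)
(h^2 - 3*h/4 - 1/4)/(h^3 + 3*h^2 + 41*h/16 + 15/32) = 8*(h - 1)/(8*h^2 + 22*h + 15)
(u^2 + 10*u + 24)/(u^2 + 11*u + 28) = (u + 6)/(u + 7)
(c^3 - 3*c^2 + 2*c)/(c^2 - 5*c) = (c^2 - 3*c + 2)/(c - 5)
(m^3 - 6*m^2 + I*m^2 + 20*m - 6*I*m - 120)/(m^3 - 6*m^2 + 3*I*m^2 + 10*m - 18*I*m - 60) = (m - 4*I)/(m - 2*I)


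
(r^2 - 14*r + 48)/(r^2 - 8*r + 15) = (r^2 - 14*r + 48)/(r^2 - 8*r + 15)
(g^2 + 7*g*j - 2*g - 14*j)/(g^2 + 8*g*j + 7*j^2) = (g - 2)/(g + j)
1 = 1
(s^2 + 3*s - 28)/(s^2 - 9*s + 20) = (s + 7)/(s - 5)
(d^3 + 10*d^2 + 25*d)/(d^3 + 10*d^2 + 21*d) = (d^2 + 10*d + 25)/(d^2 + 10*d + 21)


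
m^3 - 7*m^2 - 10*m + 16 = (m - 8)*(m - 1)*(m + 2)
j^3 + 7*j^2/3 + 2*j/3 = j*(j + 1/3)*(j + 2)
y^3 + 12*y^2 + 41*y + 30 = (y + 1)*(y + 5)*(y + 6)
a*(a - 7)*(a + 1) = a^3 - 6*a^2 - 7*a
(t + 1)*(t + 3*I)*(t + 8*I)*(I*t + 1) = I*t^4 - 10*t^3 + I*t^3 - 10*t^2 - 13*I*t^2 - 24*t - 13*I*t - 24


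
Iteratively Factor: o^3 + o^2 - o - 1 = (o - 1)*(o^2 + 2*o + 1) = (o - 1)*(o + 1)*(o + 1)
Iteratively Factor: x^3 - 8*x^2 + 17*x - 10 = (x - 5)*(x^2 - 3*x + 2) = (x - 5)*(x - 2)*(x - 1)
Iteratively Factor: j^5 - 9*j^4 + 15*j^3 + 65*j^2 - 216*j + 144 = (j - 4)*(j^4 - 5*j^3 - 5*j^2 + 45*j - 36) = (j - 4)*(j - 1)*(j^3 - 4*j^2 - 9*j + 36) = (j - 4)*(j - 1)*(j + 3)*(j^2 - 7*j + 12) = (j - 4)^2*(j - 1)*(j + 3)*(j - 3)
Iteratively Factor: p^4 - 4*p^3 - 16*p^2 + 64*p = (p - 4)*(p^3 - 16*p) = (p - 4)^2*(p^2 + 4*p) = (p - 4)^2*(p + 4)*(p)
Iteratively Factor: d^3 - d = (d)*(d^2 - 1) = d*(d + 1)*(d - 1)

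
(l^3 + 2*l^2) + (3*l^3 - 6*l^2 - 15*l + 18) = 4*l^3 - 4*l^2 - 15*l + 18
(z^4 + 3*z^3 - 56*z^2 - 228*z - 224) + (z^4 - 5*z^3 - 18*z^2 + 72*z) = 2*z^4 - 2*z^3 - 74*z^2 - 156*z - 224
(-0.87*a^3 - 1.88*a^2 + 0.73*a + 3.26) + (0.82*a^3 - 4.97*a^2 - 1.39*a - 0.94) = -0.05*a^3 - 6.85*a^2 - 0.66*a + 2.32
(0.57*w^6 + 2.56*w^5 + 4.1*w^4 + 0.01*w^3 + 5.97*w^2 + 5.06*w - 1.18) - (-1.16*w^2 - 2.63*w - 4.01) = 0.57*w^6 + 2.56*w^5 + 4.1*w^4 + 0.01*w^3 + 7.13*w^2 + 7.69*w + 2.83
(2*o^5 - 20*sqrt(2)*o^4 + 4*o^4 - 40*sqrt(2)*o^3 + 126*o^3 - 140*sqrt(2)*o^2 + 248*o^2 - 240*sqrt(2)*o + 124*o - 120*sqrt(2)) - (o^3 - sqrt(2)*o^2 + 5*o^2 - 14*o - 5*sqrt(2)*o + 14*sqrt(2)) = 2*o^5 - 20*sqrt(2)*o^4 + 4*o^4 - 40*sqrt(2)*o^3 + 125*o^3 - 139*sqrt(2)*o^2 + 243*o^2 - 235*sqrt(2)*o + 138*o - 134*sqrt(2)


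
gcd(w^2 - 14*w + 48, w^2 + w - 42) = w - 6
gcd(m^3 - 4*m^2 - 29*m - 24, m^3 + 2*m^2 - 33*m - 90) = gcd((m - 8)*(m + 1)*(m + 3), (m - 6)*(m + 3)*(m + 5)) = m + 3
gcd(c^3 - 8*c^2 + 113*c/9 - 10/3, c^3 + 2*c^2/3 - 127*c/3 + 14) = c^2 - 19*c/3 + 2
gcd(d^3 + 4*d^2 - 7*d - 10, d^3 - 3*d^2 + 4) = d^2 - d - 2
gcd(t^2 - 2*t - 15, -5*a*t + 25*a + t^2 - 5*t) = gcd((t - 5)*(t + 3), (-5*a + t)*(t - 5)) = t - 5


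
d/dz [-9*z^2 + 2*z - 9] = 2 - 18*z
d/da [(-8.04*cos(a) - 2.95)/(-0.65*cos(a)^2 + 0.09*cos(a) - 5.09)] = (5.226*cos(a)^2 + 3.835*cos(a) - 41.1891)*sin(a)/(0.4225*cos(a)^4 - 0.117*cos(a)^3 + 6.6251*cos(a)^2 - 0.9162*cos(a) + 25.9081)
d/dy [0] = 0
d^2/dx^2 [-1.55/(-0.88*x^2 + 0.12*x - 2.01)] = (-2.40064*x^2 + 0.32736*x + 1.55*(1.76*x - 0.12)*(3.52*x - 0.24) - 5.48328)/(0.88*x^2 - 0.12*x + 2.01)^3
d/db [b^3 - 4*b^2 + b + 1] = 3*b^2 - 8*b + 1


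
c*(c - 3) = c^2 - 3*c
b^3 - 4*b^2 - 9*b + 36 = (b - 4)*(b - 3)*(b + 3)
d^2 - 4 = (d - 2)*(d + 2)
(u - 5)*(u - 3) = u^2 - 8*u + 15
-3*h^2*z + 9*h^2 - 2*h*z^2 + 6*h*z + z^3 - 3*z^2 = (-3*h + z)*(h + z)*(z - 3)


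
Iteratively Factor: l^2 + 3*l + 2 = (l + 2)*(l + 1)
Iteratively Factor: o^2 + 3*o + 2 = (o + 2)*(o + 1)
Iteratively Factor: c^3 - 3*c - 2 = (c - 2)*(c^2 + 2*c + 1) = (c - 2)*(c + 1)*(c + 1)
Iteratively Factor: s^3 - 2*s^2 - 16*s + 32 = (s - 4)*(s^2 + 2*s - 8) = (s - 4)*(s - 2)*(s + 4)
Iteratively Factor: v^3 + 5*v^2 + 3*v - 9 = (v + 3)*(v^2 + 2*v - 3) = (v - 1)*(v + 3)*(v + 3)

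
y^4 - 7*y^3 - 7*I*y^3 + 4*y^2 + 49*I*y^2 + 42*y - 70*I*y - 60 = (y - 5)*(y - 2)*(y - 6*I)*(y - I)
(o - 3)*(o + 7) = o^2 + 4*o - 21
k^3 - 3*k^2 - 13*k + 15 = (k - 5)*(k - 1)*(k + 3)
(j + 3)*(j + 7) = j^2 + 10*j + 21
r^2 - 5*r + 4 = (r - 4)*(r - 1)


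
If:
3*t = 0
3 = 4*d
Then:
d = 3/4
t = 0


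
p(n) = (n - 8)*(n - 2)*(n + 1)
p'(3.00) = -21.00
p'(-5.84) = 213.44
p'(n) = (n - 8)*(n - 2) + (n - 8)*(n + 1) + (n - 2)*(n + 1) = 3*n^2 - 18*n + 6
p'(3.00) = -21.00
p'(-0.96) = 26.04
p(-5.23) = -404.61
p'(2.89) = -20.96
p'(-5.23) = 182.20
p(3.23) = -24.82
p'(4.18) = -16.82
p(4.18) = -43.14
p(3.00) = -20.00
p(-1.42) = -13.53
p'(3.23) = -20.84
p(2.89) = -17.69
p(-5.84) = -525.17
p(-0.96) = 1.06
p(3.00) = -20.00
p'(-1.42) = 37.61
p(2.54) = -10.44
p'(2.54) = -20.37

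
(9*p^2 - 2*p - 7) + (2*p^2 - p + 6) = 11*p^2 - 3*p - 1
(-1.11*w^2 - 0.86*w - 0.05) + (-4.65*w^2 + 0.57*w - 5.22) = -5.76*w^2 - 0.29*w - 5.27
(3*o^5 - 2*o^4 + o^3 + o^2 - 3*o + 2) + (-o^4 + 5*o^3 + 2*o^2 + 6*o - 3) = 3*o^5 - 3*o^4 + 6*o^3 + 3*o^2 + 3*o - 1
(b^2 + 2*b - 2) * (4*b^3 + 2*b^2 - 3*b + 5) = 4*b^5 + 10*b^4 - 7*b^3 - 5*b^2 + 16*b - 10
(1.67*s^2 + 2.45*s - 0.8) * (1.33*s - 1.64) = 2.2211*s^3 + 0.519700000000001*s^2 - 5.082*s + 1.312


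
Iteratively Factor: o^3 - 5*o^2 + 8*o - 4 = (o - 2)*(o^2 - 3*o + 2) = (o - 2)^2*(o - 1)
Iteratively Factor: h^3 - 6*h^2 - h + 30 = (h - 5)*(h^2 - h - 6) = (h - 5)*(h - 3)*(h + 2)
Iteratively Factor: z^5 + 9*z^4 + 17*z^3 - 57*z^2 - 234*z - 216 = (z - 3)*(z^4 + 12*z^3 + 53*z^2 + 102*z + 72) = (z - 3)*(z + 2)*(z^3 + 10*z^2 + 33*z + 36) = (z - 3)*(z + 2)*(z + 3)*(z^2 + 7*z + 12) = (z - 3)*(z + 2)*(z + 3)^2*(z + 4)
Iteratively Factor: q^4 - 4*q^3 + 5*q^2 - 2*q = (q)*(q^3 - 4*q^2 + 5*q - 2) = q*(q - 1)*(q^2 - 3*q + 2) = q*(q - 2)*(q - 1)*(q - 1)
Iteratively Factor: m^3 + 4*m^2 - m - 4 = (m + 4)*(m^2 - 1) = (m - 1)*(m + 4)*(m + 1)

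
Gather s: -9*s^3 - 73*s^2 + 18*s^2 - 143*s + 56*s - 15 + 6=-9*s^3 - 55*s^2 - 87*s - 9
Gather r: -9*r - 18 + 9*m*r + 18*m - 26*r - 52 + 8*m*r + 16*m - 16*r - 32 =34*m + r*(17*m - 51) - 102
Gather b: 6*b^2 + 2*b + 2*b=6*b^2 + 4*b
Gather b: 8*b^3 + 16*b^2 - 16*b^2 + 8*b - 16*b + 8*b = 8*b^3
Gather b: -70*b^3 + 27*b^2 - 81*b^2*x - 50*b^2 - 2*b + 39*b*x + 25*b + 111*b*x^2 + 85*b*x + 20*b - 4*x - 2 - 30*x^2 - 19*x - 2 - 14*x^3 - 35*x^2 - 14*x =-70*b^3 + b^2*(-81*x - 23) + b*(111*x^2 + 124*x + 43) - 14*x^3 - 65*x^2 - 37*x - 4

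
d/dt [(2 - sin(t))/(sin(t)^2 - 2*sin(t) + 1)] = (sin(t) - 3)*cos(t)/(sin(t) - 1)^3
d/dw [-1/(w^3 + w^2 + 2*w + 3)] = (3*w^2 + 2*w + 2)/(w^3 + w^2 + 2*w + 3)^2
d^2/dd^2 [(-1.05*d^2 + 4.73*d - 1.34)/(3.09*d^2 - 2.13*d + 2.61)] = (76.5034560000001*d^3 - 25.957854*d^2 - 175.964994*d + 47.740608)/(29.503629*d^6 - 61.012359*d^5 + 116.818686*d^4 - 112.733019*d^3 + 98.672094*d^2 - 43.529319*d + 17.779581)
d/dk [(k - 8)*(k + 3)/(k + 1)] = (k^2 + 2*k + 19)/(k^2 + 2*k + 1)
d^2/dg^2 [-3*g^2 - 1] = -6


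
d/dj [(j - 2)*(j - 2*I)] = 2*j - 2 - 2*I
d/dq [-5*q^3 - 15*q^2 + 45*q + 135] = -15*q^2 - 30*q + 45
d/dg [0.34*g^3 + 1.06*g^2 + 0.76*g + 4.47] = 1.02*g^2 + 2.12*g + 0.76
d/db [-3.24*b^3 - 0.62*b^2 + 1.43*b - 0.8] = -9.72*b^2 - 1.24*b + 1.43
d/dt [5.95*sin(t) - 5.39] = 5.95*cos(t)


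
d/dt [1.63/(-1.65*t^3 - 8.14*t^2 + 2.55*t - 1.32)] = (8.0685*t^2 + 26.5364*t - 4.1565)/(1.65*t^3 + 8.14*t^2 - 2.55*t + 1.32)^2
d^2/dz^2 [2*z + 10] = 0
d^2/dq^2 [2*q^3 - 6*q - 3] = 12*q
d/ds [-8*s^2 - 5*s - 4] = -16*s - 5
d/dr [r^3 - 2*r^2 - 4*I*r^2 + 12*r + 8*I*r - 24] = 3*r^2 - 4*r - 8*I*r + 12 + 8*I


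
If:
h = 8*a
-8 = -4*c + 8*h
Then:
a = h/8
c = 2*h + 2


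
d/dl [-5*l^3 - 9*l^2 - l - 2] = -15*l^2 - 18*l - 1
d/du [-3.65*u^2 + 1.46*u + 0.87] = 1.46 - 7.3*u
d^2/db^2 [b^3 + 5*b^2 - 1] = 6*b + 10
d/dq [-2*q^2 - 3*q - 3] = -4*q - 3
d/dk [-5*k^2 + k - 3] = 1 - 10*k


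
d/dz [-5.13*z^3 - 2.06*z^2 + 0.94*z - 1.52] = -15.39*z^2 - 4.12*z + 0.94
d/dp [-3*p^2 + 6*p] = 6 - 6*p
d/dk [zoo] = 0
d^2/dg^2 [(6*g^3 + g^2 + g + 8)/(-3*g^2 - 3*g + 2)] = 4*(-45*g^3 - 63*g^2 - 153*g - 65)/(27*g^6 + 81*g^5 + 27*g^4 - 81*g^3 - 18*g^2 + 36*g - 8)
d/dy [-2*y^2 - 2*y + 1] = -4*y - 2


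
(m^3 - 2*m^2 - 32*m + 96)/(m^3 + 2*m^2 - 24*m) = (m - 4)/m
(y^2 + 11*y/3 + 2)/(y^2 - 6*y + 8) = (y^2 + 11*y/3 + 2)/(y^2 - 6*y + 8)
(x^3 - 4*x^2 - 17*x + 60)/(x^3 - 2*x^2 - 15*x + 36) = (x - 5)/(x - 3)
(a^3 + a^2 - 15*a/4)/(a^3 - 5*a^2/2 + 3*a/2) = (a + 5/2)/(a - 1)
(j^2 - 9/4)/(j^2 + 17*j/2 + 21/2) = (j - 3/2)/(j + 7)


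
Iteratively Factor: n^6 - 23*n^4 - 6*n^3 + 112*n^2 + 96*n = (n + 2)*(n^5 - 2*n^4 - 19*n^3 + 32*n^2 + 48*n) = (n + 1)*(n + 2)*(n^4 - 3*n^3 - 16*n^2 + 48*n) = (n + 1)*(n + 2)*(n + 4)*(n^3 - 7*n^2 + 12*n) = n*(n + 1)*(n + 2)*(n + 4)*(n^2 - 7*n + 12) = n*(n - 4)*(n + 1)*(n + 2)*(n + 4)*(n - 3)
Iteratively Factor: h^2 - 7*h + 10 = (h - 5)*(h - 2)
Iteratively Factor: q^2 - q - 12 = (q + 3)*(q - 4)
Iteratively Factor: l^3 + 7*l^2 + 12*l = (l + 4)*(l^2 + 3*l) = (l + 3)*(l + 4)*(l)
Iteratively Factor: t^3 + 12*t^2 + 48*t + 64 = (t + 4)*(t^2 + 8*t + 16) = (t + 4)^2*(t + 4)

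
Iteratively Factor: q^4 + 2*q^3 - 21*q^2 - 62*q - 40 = (q + 4)*(q^3 - 2*q^2 - 13*q - 10) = (q - 5)*(q + 4)*(q^2 + 3*q + 2) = (q - 5)*(q + 2)*(q + 4)*(q + 1)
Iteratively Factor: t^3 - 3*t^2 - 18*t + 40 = (t + 4)*(t^2 - 7*t + 10) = (t - 2)*(t + 4)*(t - 5)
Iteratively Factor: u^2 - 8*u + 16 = (u - 4)*(u - 4)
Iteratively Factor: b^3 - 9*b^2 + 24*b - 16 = (b - 4)*(b^2 - 5*b + 4) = (b - 4)^2*(b - 1)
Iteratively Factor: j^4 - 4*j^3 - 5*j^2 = (j - 5)*(j^3 + j^2) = j*(j - 5)*(j^2 + j) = j^2*(j - 5)*(j + 1)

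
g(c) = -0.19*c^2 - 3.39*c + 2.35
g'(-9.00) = 0.03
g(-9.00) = 17.47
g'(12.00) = -7.95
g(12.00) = -65.69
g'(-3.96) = -1.89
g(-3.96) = 12.79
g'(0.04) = -3.41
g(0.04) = 2.21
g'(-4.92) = -1.52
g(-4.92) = 14.43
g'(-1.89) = -2.67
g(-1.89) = 8.08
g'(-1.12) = -2.96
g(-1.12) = 5.91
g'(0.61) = -3.62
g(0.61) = 0.21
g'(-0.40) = -3.24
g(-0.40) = 3.68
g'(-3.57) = -2.03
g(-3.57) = 12.03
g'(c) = -0.38*c - 3.39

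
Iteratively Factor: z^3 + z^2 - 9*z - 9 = (z + 1)*(z^2 - 9) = (z + 1)*(z + 3)*(z - 3)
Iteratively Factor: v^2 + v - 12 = (v - 3)*(v + 4)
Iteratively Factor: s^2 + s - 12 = (s + 4)*(s - 3)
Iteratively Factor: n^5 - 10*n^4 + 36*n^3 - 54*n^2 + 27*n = (n - 3)*(n^4 - 7*n^3 + 15*n^2 - 9*n) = (n - 3)^2*(n^3 - 4*n^2 + 3*n) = (n - 3)^3*(n^2 - n) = (n - 3)^3*(n - 1)*(n)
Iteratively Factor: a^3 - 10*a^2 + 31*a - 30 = (a - 3)*(a^2 - 7*a + 10) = (a - 3)*(a - 2)*(a - 5)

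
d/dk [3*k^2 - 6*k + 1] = 6*k - 6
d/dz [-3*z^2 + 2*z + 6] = 2 - 6*z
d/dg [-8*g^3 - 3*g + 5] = -24*g^2 - 3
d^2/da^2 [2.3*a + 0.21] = 0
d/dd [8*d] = 8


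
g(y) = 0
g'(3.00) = 0.00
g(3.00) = 0.00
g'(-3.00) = 0.00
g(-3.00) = 0.00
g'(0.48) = 0.00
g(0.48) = 0.00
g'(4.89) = 0.00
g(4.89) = 0.00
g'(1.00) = 0.00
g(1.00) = 0.00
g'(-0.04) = 0.00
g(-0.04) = 0.00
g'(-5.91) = 0.00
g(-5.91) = 0.00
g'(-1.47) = 0.00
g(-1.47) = 0.00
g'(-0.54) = 0.00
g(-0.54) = 0.00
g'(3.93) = 0.00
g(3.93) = 0.00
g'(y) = 0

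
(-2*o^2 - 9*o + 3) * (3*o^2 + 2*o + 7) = -6*o^4 - 31*o^3 - 23*o^2 - 57*o + 21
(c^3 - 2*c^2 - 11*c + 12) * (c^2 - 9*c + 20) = c^5 - 11*c^4 + 27*c^3 + 71*c^2 - 328*c + 240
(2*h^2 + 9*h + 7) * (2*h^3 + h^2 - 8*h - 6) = 4*h^5 + 20*h^4 + 7*h^3 - 77*h^2 - 110*h - 42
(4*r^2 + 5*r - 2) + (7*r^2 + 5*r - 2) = 11*r^2 + 10*r - 4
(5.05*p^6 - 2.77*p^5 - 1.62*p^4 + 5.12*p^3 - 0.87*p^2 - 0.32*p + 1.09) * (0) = 0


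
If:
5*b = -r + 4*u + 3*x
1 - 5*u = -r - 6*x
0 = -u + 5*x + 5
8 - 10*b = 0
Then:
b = 4/5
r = 62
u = 15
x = 2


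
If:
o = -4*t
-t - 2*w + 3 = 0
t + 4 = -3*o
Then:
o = -16/11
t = 4/11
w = 29/22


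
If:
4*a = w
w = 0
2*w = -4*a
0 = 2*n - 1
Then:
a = 0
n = 1/2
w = 0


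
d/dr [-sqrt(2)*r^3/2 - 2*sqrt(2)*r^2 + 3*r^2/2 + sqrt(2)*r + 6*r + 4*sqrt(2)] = -3*sqrt(2)*r^2/2 - 4*sqrt(2)*r + 3*r + sqrt(2) + 6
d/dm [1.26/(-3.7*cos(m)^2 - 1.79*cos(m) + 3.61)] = -(9.324*cos(m) + 2.2554)*sin(m)/(3.7*cos(m)^2 + 1.79*cos(m) - 3.61)^2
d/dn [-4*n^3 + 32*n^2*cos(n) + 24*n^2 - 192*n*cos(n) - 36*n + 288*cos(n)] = -32*n^2*sin(n) - 12*n^2 + 192*n*sin(n) + 64*n*cos(n) + 48*n - 288*sin(n) - 192*cos(n) - 36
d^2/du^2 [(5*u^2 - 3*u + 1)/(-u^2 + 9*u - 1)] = 4*(-21*u^3 + 6*u^2 + 9*u - 29)/(u^6 - 27*u^5 + 246*u^4 - 783*u^3 + 246*u^2 - 27*u + 1)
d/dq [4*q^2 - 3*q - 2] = 8*q - 3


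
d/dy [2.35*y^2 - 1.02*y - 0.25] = 4.7*y - 1.02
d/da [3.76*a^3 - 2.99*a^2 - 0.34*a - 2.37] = 11.28*a^2 - 5.98*a - 0.34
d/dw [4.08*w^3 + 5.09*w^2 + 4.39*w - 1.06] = 12.24*w^2 + 10.18*w + 4.39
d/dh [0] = 0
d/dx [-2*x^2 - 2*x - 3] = -4*x - 2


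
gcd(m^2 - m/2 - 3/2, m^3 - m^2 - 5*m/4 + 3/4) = m^2 - m/2 - 3/2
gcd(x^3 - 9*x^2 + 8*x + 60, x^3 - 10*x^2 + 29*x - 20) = x - 5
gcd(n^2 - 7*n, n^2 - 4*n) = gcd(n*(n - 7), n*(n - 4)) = n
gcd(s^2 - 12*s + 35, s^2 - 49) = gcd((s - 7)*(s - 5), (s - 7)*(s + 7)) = s - 7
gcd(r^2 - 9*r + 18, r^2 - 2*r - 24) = r - 6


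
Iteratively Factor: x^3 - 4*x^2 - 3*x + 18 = (x + 2)*(x^2 - 6*x + 9) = (x - 3)*(x + 2)*(x - 3)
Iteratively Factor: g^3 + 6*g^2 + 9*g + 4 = (g + 4)*(g^2 + 2*g + 1) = (g + 1)*(g + 4)*(g + 1)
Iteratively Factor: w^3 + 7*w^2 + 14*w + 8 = (w + 1)*(w^2 + 6*w + 8) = (w + 1)*(w + 4)*(w + 2)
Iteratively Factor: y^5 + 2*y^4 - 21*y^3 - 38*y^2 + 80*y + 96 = (y - 4)*(y^4 + 6*y^3 + 3*y^2 - 26*y - 24) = (y - 4)*(y - 2)*(y^3 + 8*y^2 + 19*y + 12) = (y - 4)*(y - 2)*(y + 4)*(y^2 + 4*y + 3) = (y - 4)*(y - 2)*(y + 3)*(y + 4)*(y + 1)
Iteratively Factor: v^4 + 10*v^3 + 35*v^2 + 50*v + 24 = (v + 3)*(v^3 + 7*v^2 + 14*v + 8) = (v + 2)*(v + 3)*(v^2 + 5*v + 4) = (v + 2)*(v + 3)*(v + 4)*(v + 1)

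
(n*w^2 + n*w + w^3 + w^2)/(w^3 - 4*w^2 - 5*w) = (n + w)/(w - 5)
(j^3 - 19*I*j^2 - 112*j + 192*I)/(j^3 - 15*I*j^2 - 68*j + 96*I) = (j - 8*I)/(j - 4*I)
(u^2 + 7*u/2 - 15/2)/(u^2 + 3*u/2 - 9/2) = (u + 5)/(u + 3)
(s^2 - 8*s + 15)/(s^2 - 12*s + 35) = (s - 3)/(s - 7)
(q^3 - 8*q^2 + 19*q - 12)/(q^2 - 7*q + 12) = q - 1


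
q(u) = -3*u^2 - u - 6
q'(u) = -6*u - 1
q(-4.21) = -54.96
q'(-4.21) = 24.26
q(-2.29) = -19.44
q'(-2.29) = 12.74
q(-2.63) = -24.12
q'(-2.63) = 14.78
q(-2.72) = -25.48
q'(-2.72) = 15.32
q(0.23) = -6.39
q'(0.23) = -2.38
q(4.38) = -67.93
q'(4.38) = -27.28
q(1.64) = -15.71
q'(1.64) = -10.84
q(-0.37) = -6.04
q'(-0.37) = 1.22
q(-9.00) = -240.00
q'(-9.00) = 53.00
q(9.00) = -258.00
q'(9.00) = -55.00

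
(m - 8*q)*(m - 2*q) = m^2 - 10*m*q + 16*q^2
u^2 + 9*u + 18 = (u + 3)*(u + 6)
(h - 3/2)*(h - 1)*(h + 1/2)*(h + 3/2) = h^4 - h^3/2 - 11*h^2/4 + 9*h/8 + 9/8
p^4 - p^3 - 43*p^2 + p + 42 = (p - 7)*(p - 1)*(p + 1)*(p + 6)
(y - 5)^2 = y^2 - 10*y + 25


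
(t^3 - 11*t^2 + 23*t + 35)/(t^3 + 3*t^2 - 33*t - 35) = (t - 7)/(t + 7)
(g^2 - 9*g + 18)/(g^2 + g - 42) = (g - 3)/(g + 7)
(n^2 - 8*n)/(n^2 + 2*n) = (n - 8)/(n + 2)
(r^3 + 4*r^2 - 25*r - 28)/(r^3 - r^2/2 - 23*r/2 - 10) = 2*(r + 7)/(2*r + 5)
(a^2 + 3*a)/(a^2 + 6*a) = (a + 3)/(a + 6)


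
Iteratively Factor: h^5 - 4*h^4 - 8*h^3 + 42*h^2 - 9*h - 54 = (h - 3)*(h^4 - h^3 - 11*h^2 + 9*h + 18) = (h - 3)*(h - 2)*(h^3 + h^2 - 9*h - 9) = (h - 3)*(h - 2)*(h + 1)*(h^2 - 9) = (h - 3)^2*(h - 2)*(h + 1)*(h + 3)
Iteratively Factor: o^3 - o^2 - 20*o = (o)*(o^2 - o - 20) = o*(o - 5)*(o + 4)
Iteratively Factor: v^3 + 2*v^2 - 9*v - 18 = (v + 3)*(v^2 - v - 6) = (v + 2)*(v + 3)*(v - 3)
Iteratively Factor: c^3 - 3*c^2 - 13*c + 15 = (c - 1)*(c^2 - 2*c - 15) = (c - 1)*(c + 3)*(c - 5)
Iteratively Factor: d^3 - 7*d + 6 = (d + 3)*(d^2 - 3*d + 2) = (d - 2)*(d + 3)*(d - 1)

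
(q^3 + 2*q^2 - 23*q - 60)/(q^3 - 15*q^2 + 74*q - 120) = (q^2 + 7*q + 12)/(q^2 - 10*q + 24)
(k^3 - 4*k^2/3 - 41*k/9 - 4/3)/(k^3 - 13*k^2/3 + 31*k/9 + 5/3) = (3*k + 4)/(3*k - 5)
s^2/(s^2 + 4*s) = s/(s + 4)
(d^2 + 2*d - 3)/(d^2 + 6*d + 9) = (d - 1)/(d + 3)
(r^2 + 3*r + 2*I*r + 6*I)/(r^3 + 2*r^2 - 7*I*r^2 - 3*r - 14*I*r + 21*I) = (r + 2*I)/(r^2 - r*(1 + 7*I) + 7*I)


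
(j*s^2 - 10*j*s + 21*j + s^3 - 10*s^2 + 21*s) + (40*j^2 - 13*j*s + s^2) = 40*j^2 + j*s^2 - 23*j*s + 21*j + s^3 - 9*s^2 + 21*s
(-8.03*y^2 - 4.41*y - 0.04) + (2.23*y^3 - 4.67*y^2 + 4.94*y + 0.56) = 2.23*y^3 - 12.7*y^2 + 0.53*y + 0.52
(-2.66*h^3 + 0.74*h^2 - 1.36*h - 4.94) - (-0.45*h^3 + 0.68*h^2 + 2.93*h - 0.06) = -2.21*h^3 + 0.0599999999999999*h^2 - 4.29*h - 4.88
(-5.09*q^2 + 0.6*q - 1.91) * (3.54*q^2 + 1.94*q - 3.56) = -18.0186*q^4 - 7.7506*q^3 + 12.523*q^2 - 5.8414*q + 6.7996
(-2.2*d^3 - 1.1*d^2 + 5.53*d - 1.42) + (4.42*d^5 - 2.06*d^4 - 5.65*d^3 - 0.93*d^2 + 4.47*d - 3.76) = 4.42*d^5 - 2.06*d^4 - 7.85*d^3 - 2.03*d^2 + 10.0*d - 5.18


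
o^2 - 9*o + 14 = (o - 7)*(o - 2)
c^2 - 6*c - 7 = (c - 7)*(c + 1)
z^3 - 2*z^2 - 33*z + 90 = (z - 5)*(z - 3)*(z + 6)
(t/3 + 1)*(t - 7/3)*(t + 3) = t^3/3 + 11*t^2/9 - 5*t/3 - 7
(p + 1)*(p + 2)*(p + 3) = p^3 + 6*p^2 + 11*p + 6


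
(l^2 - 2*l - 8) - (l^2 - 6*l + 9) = 4*l - 17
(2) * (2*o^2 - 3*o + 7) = 4*o^2 - 6*o + 14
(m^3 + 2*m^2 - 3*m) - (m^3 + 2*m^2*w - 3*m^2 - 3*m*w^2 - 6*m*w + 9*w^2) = -2*m^2*w + 5*m^2 + 3*m*w^2 + 6*m*w - 3*m - 9*w^2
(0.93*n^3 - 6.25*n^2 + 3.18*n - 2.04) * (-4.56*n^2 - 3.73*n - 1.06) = -4.2408*n^5 + 25.0311*n^4 + 7.8259*n^3 + 4.066*n^2 + 4.2384*n + 2.1624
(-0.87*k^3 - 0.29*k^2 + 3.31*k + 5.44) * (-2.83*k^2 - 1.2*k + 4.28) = 2.4621*k^5 + 1.8647*k^4 - 12.7429*k^3 - 20.6084*k^2 + 7.6388*k + 23.2832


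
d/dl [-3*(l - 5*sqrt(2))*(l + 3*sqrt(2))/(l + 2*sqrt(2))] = 3*(-l^2 - 4*sqrt(2)*l - 22)/(l^2 + 4*sqrt(2)*l + 8)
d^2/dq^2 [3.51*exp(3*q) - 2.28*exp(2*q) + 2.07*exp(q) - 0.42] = (31.59*exp(2*q) - 9.12*exp(q) + 2.07)*exp(q)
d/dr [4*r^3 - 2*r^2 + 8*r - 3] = 12*r^2 - 4*r + 8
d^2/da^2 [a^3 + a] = 6*a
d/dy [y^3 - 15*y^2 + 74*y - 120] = 3*y^2 - 30*y + 74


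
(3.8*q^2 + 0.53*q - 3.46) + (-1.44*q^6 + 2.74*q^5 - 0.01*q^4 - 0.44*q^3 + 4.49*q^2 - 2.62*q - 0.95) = -1.44*q^6 + 2.74*q^5 - 0.01*q^4 - 0.44*q^3 + 8.29*q^2 - 2.09*q - 4.41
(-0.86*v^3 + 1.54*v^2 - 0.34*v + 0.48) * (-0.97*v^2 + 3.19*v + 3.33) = 0.8342*v^5 - 4.2372*v^4 + 2.3786*v^3 + 3.578*v^2 + 0.399*v + 1.5984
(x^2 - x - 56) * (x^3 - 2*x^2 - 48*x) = x^5 - 3*x^4 - 102*x^3 + 160*x^2 + 2688*x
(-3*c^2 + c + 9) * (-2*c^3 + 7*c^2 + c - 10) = 6*c^5 - 23*c^4 - 14*c^3 + 94*c^2 - c - 90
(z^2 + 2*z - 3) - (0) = z^2 + 2*z - 3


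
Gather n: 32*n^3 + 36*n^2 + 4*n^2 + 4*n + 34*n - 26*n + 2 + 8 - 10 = 32*n^3 + 40*n^2 + 12*n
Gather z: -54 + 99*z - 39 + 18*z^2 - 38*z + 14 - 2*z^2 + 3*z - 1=16*z^2 + 64*z - 80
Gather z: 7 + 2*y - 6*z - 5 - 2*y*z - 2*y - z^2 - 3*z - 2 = -z^2 + z*(-2*y - 9)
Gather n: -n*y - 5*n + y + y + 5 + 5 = n*(-y - 5) + 2*y + 10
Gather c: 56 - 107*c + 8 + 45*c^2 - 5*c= 45*c^2 - 112*c + 64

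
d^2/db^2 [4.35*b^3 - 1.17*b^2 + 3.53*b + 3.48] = 26.1*b - 2.34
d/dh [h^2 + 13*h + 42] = 2*h + 13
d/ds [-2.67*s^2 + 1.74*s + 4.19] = 1.74 - 5.34*s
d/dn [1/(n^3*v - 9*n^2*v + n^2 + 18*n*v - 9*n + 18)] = (-3*n^2*v + 18*n*v - 2*n - 18*v + 9)/(n^3*v - 9*n^2*v + n^2 + 18*n*v - 9*n + 18)^2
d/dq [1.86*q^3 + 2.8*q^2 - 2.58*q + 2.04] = 5.58*q^2 + 5.6*q - 2.58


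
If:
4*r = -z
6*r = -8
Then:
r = -4/3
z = 16/3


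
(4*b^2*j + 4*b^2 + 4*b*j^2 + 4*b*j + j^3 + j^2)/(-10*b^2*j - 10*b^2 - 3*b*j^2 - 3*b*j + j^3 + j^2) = (-2*b - j)/(5*b - j)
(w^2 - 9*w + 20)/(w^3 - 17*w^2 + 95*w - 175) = (w - 4)/(w^2 - 12*w + 35)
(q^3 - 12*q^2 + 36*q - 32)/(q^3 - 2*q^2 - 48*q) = (q^2 - 4*q + 4)/(q*(q + 6))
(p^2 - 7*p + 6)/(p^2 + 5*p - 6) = (p - 6)/(p + 6)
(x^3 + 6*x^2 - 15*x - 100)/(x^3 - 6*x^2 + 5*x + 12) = (x^2 + 10*x + 25)/(x^2 - 2*x - 3)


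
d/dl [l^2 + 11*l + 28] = 2*l + 11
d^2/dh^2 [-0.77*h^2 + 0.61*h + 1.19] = -1.54000000000000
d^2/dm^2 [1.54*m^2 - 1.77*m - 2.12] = 3.08000000000000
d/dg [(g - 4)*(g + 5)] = 2*g + 1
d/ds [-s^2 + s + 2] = 1 - 2*s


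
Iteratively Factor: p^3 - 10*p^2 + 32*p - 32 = (p - 4)*(p^2 - 6*p + 8) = (p - 4)^2*(p - 2)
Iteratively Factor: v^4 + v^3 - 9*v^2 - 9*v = (v + 3)*(v^3 - 2*v^2 - 3*v) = (v + 1)*(v + 3)*(v^2 - 3*v) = v*(v + 1)*(v + 3)*(v - 3)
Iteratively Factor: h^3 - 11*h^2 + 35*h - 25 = (h - 5)*(h^2 - 6*h + 5) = (h - 5)*(h - 1)*(h - 5)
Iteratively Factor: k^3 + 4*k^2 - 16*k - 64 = (k + 4)*(k^2 - 16) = (k + 4)^2*(k - 4)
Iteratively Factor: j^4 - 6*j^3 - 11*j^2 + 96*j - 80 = (j - 5)*(j^3 - j^2 - 16*j + 16) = (j - 5)*(j - 1)*(j^2 - 16) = (j - 5)*(j - 4)*(j - 1)*(j + 4)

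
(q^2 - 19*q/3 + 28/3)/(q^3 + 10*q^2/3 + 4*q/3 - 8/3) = (3*q^2 - 19*q + 28)/(3*q^3 + 10*q^2 + 4*q - 8)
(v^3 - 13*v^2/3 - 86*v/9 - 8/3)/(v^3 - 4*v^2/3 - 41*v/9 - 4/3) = (v - 6)/(v - 3)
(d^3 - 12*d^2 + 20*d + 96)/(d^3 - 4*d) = (d^2 - 14*d + 48)/(d*(d - 2))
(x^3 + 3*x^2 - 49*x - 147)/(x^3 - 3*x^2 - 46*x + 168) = (x^2 - 4*x - 21)/(x^2 - 10*x + 24)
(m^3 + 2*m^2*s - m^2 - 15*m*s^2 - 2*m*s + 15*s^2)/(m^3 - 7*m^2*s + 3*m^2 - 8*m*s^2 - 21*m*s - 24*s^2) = (-m^3 - 2*m^2*s + m^2 + 15*m*s^2 + 2*m*s - 15*s^2)/(-m^3 + 7*m^2*s - 3*m^2 + 8*m*s^2 + 21*m*s + 24*s^2)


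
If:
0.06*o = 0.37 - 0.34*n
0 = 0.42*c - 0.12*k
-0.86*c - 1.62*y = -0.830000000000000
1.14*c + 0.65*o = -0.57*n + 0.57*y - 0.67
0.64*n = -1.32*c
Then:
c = -0.56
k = -1.95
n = 1.15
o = -0.35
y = 0.81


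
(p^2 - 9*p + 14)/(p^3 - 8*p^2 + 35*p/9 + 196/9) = 9*(p - 2)/(9*p^2 - 9*p - 28)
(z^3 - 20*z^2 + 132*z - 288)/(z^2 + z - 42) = (z^2 - 14*z + 48)/(z + 7)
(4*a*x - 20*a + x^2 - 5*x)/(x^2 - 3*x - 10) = (4*a + x)/(x + 2)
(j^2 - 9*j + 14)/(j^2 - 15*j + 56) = (j - 2)/(j - 8)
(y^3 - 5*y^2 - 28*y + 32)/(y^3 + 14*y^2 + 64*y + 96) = (y^2 - 9*y + 8)/(y^2 + 10*y + 24)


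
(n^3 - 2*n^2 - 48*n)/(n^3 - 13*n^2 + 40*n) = (n + 6)/(n - 5)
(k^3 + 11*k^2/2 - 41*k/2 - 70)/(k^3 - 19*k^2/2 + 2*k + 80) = (k + 7)/(k - 8)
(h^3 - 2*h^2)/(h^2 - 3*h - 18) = h^2*(2 - h)/(-h^2 + 3*h + 18)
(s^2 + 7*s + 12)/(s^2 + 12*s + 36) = (s^2 + 7*s + 12)/(s^2 + 12*s + 36)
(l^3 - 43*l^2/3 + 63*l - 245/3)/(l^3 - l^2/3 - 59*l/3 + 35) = (l^2 - 12*l + 35)/(l^2 + 2*l - 15)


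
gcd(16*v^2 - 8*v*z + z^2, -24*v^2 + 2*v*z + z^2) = -4*v + z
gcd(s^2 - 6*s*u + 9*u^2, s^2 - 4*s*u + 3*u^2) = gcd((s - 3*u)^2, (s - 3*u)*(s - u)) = s - 3*u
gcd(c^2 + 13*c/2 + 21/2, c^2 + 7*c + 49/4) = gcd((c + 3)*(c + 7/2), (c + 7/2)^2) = c + 7/2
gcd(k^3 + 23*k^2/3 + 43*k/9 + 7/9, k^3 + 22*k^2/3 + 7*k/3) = k^2 + 22*k/3 + 7/3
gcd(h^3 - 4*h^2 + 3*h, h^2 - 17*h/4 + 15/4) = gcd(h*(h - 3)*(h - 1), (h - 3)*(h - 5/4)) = h - 3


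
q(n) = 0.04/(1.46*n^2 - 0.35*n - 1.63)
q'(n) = 0.04*(0.35 - 2.92*n)/(1.46*n^2 - 0.35*n - 1.63)^2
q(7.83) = 0.00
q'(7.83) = -0.00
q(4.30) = 0.00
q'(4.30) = -0.00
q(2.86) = 0.00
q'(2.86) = -0.00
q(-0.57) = -0.04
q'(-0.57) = 0.09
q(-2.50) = 0.00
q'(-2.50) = 0.00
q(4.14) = 0.00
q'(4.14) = -0.00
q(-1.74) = 0.01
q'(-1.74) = 0.02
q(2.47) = 0.01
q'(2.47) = -0.01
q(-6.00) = 0.00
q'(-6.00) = 0.00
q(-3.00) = 0.00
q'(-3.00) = 0.00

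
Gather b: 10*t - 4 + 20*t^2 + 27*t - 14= 20*t^2 + 37*t - 18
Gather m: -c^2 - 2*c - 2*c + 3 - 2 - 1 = -c^2 - 4*c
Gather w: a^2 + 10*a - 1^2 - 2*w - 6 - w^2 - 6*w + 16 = a^2 + 10*a - w^2 - 8*w + 9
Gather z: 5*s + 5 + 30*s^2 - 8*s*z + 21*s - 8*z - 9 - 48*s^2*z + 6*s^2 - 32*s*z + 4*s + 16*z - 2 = 36*s^2 + 30*s + z*(-48*s^2 - 40*s + 8) - 6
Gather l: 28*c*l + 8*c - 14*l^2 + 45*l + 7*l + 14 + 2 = 8*c - 14*l^2 + l*(28*c + 52) + 16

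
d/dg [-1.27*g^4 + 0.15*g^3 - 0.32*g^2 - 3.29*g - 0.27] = -5.08*g^3 + 0.45*g^2 - 0.64*g - 3.29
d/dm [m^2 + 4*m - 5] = 2*m + 4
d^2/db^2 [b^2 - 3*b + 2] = 2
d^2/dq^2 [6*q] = 0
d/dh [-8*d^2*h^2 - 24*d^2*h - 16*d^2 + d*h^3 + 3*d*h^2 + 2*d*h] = d*(-16*d*h - 24*d + 3*h^2 + 6*h + 2)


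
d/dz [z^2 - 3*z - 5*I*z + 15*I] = 2*z - 3 - 5*I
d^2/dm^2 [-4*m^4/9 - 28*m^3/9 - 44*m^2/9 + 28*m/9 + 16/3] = -16*m^2/3 - 56*m/3 - 88/9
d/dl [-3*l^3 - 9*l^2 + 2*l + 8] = -9*l^2 - 18*l + 2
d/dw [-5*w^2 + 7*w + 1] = 7 - 10*w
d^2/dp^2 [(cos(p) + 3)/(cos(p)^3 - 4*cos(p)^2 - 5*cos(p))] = (-2*(cos(p) + 3)*(-3*cos(p)^2 + 8*cos(p) + 5)^2*sin(p)^2 + (sin(p)^2 + 4*cos(p) + 4)^2*cos(p)^3 + (sin(p)^2 + 4*cos(p) + 4)*(12*(1 - cos(2*p))^2 - 102*cos(p) - 216*cos(2*p) - 10*cos(3*p) + 9*cos(4*p) - 1)*cos(p)/8)/((sin(p)^2 + 4*cos(p) + 4)^3*cos(p)^3)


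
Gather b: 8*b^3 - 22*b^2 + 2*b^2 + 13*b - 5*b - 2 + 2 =8*b^3 - 20*b^2 + 8*b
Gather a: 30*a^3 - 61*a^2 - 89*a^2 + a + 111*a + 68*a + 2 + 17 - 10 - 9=30*a^3 - 150*a^2 + 180*a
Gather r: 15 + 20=35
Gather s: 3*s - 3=3*s - 3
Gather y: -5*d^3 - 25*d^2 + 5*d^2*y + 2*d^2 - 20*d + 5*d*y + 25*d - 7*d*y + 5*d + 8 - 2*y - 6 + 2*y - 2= -5*d^3 - 23*d^2 + 10*d + y*(5*d^2 - 2*d)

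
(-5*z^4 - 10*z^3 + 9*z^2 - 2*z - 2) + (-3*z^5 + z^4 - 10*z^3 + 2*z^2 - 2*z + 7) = -3*z^5 - 4*z^4 - 20*z^3 + 11*z^2 - 4*z + 5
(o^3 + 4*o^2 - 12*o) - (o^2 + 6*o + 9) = o^3 + 3*o^2 - 18*o - 9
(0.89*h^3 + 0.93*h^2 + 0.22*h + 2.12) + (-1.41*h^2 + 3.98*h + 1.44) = 0.89*h^3 - 0.48*h^2 + 4.2*h + 3.56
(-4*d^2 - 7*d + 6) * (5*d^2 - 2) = -20*d^4 - 35*d^3 + 38*d^2 + 14*d - 12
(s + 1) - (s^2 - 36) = -s^2 + s + 37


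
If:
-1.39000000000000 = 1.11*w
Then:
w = -1.25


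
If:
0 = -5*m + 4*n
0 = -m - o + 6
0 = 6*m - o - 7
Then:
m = 13/7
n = 65/28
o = 29/7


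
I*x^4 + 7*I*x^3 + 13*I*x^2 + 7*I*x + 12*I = (x + 3)*(x + 4)*(x + I)*(I*x + 1)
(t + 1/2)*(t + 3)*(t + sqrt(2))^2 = t^4 + 2*sqrt(2)*t^3 + 7*t^3/2 + 7*t^2/2 + 7*sqrt(2)*t^2 + 3*sqrt(2)*t + 7*t + 3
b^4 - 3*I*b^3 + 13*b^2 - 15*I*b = b*(b - 5*I)*(b - I)*(b + 3*I)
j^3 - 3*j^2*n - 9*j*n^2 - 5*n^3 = (j - 5*n)*(j + n)^2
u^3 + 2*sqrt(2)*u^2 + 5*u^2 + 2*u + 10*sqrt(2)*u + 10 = (u + 5)*(u + sqrt(2))^2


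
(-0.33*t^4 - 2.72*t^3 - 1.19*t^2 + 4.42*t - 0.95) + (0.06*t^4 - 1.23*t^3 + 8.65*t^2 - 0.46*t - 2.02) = -0.27*t^4 - 3.95*t^3 + 7.46*t^2 + 3.96*t - 2.97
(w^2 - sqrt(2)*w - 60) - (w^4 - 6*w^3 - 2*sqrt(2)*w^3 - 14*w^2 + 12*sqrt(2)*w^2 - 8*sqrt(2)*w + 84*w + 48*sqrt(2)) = -w^4 + 2*sqrt(2)*w^3 + 6*w^3 - 12*sqrt(2)*w^2 + 15*w^2 - 84*w + 7*sqrt(2)*w - 48*sqrt(2) - 60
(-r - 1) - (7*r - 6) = 5 - 8*r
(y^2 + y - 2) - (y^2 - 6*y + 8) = 7*y - 10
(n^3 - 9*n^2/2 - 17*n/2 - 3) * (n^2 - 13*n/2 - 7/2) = n^5 - 11*n^4 + 69*n^3/4 + 68*n^2 + 197*n/4 + 21/2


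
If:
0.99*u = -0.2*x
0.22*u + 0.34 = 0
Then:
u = -1.55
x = 7.65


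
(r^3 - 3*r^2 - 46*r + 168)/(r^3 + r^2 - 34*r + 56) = (r - 6)/(r - 2)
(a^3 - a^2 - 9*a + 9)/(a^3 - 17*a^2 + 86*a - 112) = (a^3 - a^2 - 9*a + 9)/(a^3 - 17*a^2 + 86*a - 112)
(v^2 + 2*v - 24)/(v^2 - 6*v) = (v^2 + 2*v - 24)/(v*(v - 6))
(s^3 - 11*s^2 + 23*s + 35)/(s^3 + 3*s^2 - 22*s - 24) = (s^2 - 12*s + 35)/(s^2 + 2*s - 24)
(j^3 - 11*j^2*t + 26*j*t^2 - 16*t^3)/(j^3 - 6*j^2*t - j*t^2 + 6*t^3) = (-j^2 + 10*j*t - 16*t^2)/(-j^2 + 5*j*t + 6*t^2)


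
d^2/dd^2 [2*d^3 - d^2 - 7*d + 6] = 12*d - 2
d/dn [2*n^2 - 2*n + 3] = 4*n - 2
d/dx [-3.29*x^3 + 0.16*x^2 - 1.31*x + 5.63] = -9.87*x^2 + 0.32*x - 1.31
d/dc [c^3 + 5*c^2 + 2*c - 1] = 3*c^2 + 10*c + 2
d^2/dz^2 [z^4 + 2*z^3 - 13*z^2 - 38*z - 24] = 12*z^2 + 12*z - 26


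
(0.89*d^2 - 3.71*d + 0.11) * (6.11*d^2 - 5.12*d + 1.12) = 5.4379*d^4 - 27.2249*d^3 + 20.6641*d^2 - 4.7184*d + 0.1232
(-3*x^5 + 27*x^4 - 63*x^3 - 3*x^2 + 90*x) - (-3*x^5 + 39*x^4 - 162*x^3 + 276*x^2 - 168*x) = -12*x^4 + 99*x^3 - 279*x^2 + 258*x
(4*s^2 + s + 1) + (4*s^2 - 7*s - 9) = 8*s^2 - 6*s - 8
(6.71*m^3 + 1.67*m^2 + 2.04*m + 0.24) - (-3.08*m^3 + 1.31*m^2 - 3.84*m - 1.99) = 9.79*m^3 + 0.36*m^2 + 5.88*m + 2.23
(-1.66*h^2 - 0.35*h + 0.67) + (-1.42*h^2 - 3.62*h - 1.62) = -3.08*h^2 - 3.97*h - 0.95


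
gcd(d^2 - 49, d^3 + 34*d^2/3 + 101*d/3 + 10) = 1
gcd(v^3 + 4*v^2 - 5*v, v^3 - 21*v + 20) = v^2 + 4*v - 5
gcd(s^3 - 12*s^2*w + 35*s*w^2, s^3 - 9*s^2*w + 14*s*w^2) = s^2 - 7*s*w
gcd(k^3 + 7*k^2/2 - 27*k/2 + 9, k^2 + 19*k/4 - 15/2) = k + 6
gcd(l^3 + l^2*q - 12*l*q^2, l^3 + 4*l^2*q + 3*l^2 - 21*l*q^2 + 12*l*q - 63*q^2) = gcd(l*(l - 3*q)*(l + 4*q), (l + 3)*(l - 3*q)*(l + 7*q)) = -l + 3*q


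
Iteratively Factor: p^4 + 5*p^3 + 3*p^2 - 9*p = (p + 3)*(p^3 + 2*p^2 - 3*p) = (p + 3)^2*(p^2 - p) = p*(p + 3)^2*(p - 1)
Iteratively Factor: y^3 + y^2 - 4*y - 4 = (y + 2)*(y^2 - y - 2) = (y - 2)*(y + 2)*(y + 1)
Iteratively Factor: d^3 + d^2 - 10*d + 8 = (d + 4)*(d^2 - 3*d + 2) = (d - 2)*(d + 4)*(d - 1)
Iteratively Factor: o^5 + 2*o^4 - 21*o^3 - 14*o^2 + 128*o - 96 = (o - 1)*(o^4 + 3*o^3 - 18*o^2 - 32*o + 96) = (o - 2)*(o - 1)*(o^3 + 5*o^2 - 8*o - 48) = (o - 3)*(o - 2)*(o - 1)*(o^2 + 8*o + 16) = (o - 3)*(o - 2)*(o - 1)*(o + 4)*(o + 4)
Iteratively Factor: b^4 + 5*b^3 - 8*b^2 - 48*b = (b - 3)*(b^3 + 8*b^2 + 16*b) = (b - 3)*(b + 4)*(b^2 + 4*b) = b*(b - 3)*(b + 4)*(b + 4)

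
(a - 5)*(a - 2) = a^2 - 7*a + 10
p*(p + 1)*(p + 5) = p^3 + 6*p^2 + 5*p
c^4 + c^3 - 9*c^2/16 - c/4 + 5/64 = (c - 1/2)*(c - 1/4)*(c + 1/2)*(c + 5/4)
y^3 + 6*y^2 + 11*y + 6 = (y + 1)*(y + 2)*(y + 3)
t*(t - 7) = t^2 - 7*t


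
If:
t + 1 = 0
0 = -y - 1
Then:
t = -1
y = -1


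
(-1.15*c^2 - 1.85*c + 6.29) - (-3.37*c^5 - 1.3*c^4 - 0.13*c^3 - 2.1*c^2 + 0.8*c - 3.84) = 3.37*c^5 + 1.3*c^4 + 0.13*c^3 + 0.95*c^2 - 2.65*c + 10.13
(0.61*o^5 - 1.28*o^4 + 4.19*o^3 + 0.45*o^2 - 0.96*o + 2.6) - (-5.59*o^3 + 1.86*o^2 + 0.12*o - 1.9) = 0.61*o^5 - 1.28*o^4 + 9.78*o^3 - 1.41*o^2 - 1.08*o + 4.5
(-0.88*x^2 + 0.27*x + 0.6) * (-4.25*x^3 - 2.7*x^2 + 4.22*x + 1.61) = 3.74*x^5 + 1.2285*x^4 - 6.9926*x^3 - 1.8974*x^2 + 2.9667*x + 0.966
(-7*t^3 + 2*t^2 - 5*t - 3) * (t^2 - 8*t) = -7*t^5 + 58*t^4 - 21*t^3 + 37*t^2 + 24*t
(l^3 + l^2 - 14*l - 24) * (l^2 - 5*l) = l^5 - 4*l^4 - 19*l^3 + 46*l^2 + 120*l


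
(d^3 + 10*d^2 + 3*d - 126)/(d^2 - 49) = (d^2 + 3*d - 18)/(d - 7)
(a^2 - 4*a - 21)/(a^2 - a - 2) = (-a^2 + 4*a + 21)/(-a^2 + a + 2)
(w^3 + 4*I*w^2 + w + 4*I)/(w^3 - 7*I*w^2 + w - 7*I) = (w + 4*I)/(w - 7*I)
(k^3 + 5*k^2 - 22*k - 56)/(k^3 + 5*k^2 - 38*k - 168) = (k^2 - 2*k - 8)/(k^2 - 2*k - 24)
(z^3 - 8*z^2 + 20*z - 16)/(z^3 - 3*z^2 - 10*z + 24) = (z - 2)/(z + 3)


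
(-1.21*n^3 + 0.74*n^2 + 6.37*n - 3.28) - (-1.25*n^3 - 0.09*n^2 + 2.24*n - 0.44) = 0.04*n^3 + 0.83*n^2 + 4.13*n - 2.84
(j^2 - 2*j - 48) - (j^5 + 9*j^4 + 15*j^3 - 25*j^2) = -j^5 - 9*j^4 - 15*j^3 + 26*j^2 - 2*j - 48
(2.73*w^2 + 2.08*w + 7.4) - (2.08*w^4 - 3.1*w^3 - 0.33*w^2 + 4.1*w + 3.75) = -2.08*w^4 + 3.1*w^3 + 3.06*w^2 - 2.02*w + 3.65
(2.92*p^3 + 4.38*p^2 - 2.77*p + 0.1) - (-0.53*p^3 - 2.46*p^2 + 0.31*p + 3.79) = 3.45*p^3 + 6.84*p^2 - 3.08*p - 3.69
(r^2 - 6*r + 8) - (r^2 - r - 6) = 14 - 5*r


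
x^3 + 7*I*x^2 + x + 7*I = (x - I)*(x + I)*(x + 7*I)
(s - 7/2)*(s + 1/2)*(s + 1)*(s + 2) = s^4 - 35*s^2/4 - 45*s/4 - 7/2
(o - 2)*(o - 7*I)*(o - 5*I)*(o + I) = o^4 - 2*o^3 - 11*I*o^3 - 23*o^2 + 22*I*o^2 + 46*o - 35*I*o + 70*I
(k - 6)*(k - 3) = k^2 - 9*k + 18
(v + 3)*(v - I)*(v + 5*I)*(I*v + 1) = I*v^4 - 3*v^3 + 3*I*v^3 - 9*v^2 + 9*I*v^2 + 5*v + 27*I*v + 15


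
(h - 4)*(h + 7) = h^2 + 3*h - 28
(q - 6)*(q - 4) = q^2 - 10*q + 24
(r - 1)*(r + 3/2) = r^2 + r/2 - 3/2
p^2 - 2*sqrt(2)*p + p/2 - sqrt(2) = (p + 1/2)*(p - 2*sqrt(2))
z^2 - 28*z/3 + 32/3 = (z - 8)*(z - 4/3)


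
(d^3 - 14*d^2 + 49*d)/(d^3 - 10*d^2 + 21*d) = (d - 7)/(d - 3)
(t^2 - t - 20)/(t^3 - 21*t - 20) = 1/(t + 1)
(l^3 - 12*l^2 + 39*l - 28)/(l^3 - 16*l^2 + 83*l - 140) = (l - 1)/(l - 5)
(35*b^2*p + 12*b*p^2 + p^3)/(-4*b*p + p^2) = (35*b^2 + 12*b*p + p^2)/(-4*b + p)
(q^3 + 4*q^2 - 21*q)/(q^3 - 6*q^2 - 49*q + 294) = q*(q - 3)/(q^2 - 13*q + 42)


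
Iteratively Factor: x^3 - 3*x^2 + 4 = (x - 2)*(x^2 - x - 2) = (x - 2)^2*(x + 1)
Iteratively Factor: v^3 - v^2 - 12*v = (v)*(v^2 - v - 12) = v*(v - 4)*(v + 3)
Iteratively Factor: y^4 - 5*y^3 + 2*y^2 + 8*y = (y - 4)*(y^3 - y^2 - 2*y) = (y - 4)*(y + 1)*(y^2 - 2*y) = (y - 4)*(y - 2)*(y + 1)*(y)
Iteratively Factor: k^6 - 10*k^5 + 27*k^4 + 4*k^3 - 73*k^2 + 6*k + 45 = (k - 5)*(k^5 - 5*k^4 + 2*k^3 + 14*k^2 - 3*k - 9) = (k - 5)*(k - 3)*(k^4 - 2*k^3 - 4*k^2 + 2*k + 3) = (k - 5)*(k - 3)*(k - 1)*(k^3 - k^2 - 5*k - 3) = (k - 5)*(k - 3)^2*(k - 1)*(k^2 + 2*k + 1) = (k - 5)*(k - 3)^2*(k - 1)*(k + 1)*(k + 1)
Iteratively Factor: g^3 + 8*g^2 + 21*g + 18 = (g + 3)*(g^2 + 5*g + 6) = (g + 3)^2*(g + 2)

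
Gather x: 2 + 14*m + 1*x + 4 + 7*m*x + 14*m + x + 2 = 28*m + x*(7*m + 2) + 8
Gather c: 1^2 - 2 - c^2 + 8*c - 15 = -c^2 + 8*c - 16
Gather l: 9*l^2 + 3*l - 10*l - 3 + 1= 9*l^2 - 7*l - 2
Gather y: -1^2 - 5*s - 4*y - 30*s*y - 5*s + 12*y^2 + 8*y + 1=-10*s + 12*y^2 + y*(4 - 30*s)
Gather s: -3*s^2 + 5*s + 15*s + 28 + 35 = -3*s^2 + 20*s + 63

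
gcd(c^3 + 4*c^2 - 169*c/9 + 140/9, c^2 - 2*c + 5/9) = c - 5/3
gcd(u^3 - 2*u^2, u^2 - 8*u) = u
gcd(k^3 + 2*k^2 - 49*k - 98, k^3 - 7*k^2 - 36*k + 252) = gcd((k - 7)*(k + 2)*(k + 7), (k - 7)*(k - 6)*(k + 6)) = k - 7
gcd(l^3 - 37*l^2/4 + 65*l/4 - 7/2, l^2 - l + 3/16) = l - 1/4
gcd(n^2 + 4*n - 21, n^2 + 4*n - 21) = n^2 + 4*n - 21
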